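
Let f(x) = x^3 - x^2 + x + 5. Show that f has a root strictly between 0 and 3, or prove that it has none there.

f(0) = 5 and f(3) = 26, both positive.
f'(x) = 3x^2 - 2x + 1 has discriminant (-2)² − 4·3·1 = -8 < 0, so f' has no real roots and is positive for every real x.
Hence f is strictly increasing on ℝ, and in particular on [0, 3]. A strictly monotone function with same-sign endpoint values stays positive on the whole interval, so f has no zero in (0, 3).

No.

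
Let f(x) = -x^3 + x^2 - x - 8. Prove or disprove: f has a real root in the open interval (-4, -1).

f(-4) = 76 and f(-1) = -5, which have opposite signs.
As a polynomial, f is continuous on every closed interval.
By the Intermediate Value Theorem, f takes the value 0 somewhere in the open interval.

Yes, f has a root in the interval.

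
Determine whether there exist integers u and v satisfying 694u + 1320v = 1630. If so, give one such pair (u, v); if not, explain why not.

u = 145, v = -75

Every value of 694u + 1320v is a multiple of gcd(694, 1320) = 2; since 2 ∣ 1630, solutions exist.
Dividing through by 2 reduces the equation to 347u + 660v = 815.
Dividing repeatedly: 660 = 1·347 + 313, 347 = 1·313 + 34, 313 = 9·34 + 7, 34 = 4·7 + 6, 7 = 1·6 + 1, 6 = 6·1 + 0.
Back-substituting, 1 = 7 − 1·6 = 7 − (34 − 4·7) = −34 + 5·7 = −34 + 5·(313 − 9·34) = 5·313 − 46·34 = 5·313 − 46·(347 − 1·313) = −46·347 + 51·313 = −46·347 + 51·(660 − 1·347) = 51·660 − 97·347; that is, 347·(-97) + 660·51 = 1.
Times 815: 347·(-79055) + 660·41565 = 815, so (-79055, 41565) solves it.
Adding 120·660 to u and subtracting 120·347 from v gives the tidier solution (145, -75).
Indeed 694·145 + 1320·(-75) = 100630 − 99000 = 1630.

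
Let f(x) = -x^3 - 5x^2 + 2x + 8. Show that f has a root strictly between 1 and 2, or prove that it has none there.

f(1) = 4 and f(2) = -16, which have opposite signs.
As a polynomial, f is continuous on every closed interval.
By the Intermediate Value Theorem f must vanish at some point of (1, 2).

Yes, f has a root in the interval.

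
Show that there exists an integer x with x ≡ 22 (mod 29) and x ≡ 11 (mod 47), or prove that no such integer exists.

gcd(29, 47) = 1, so the Chinese Remainder Theorem guarantees exactly one residue class mod 1363 satisfying both.
Write x = 22 + 29t and require 22 + 29t ≡ 11 (mod 47), i.e. 29t ≡ 36 (mod 47).
Invert 29 mod 47 by the Euclidean algorithm: 47 = 1·29 + 18, 29 = 1·18 + 11, 18 = 1·11 + 7, 11 = 1·7 + 4, 7 = 1·4 + 3, 4 = 1·3 + 1, 3 = 3·1 + 0; back-substituting, 1 = 4 − 1·3 = 4 − (7 − 1·4) = −7 + 2·4 = −7 + 2·(11 − 1·7) = 2·11 − 3·7 = 2·11 − 3·(18 − 1·11) = −3·18 + 5·11 = −3·18 + 5·(29 − 1·18) = 5·29 − 8·18 = 5·29 − 8·(47 − 1·29) = −8·47 + 13·29. Hence 29·13 ≡ 1, so 29⁻¹ ≡ 13 (mod 47).
Therefore t ≡ 13·36 = 468 ≡ 45 (mod 47).
Taking t = 45 gives x = 22 + 29·45 = 1327.
Check: 1327 mod 29 = 22, 1327 mod 47 = 11. ✓

x = 1327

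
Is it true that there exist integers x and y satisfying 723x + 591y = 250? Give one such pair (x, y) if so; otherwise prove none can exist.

There are no such integers.

Both 723 and 591 are divisible by gcd(723, 591) = 3, hence so is any combination 723x + 591y.
But 250 = 3·83 + 1, so 3 ∤ 250.
Therefore 723x + 591y = 250 has no solution in integers.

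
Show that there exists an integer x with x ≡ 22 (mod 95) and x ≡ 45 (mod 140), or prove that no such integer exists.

There is no such integer.

Both moduli are multiples of 5 = gcd(95, 140), so any solution would satisfy x ≡ 22 and x ≡ 45 modulo 5 simultaneously.
These are incompatible: 22 − 45 = -23 is not divisible by 5.
Hence the system has no solution.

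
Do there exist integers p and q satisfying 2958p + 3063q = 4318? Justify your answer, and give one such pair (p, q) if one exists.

No, no such integers exist.

Any value of 2958p + 3063q is a multiple of gcd(2958, 3063) = 3.
However 4318 leaves remainder 1 on division by 3.
Therefore 2958p + 3063q = 4318 has no solution in integers.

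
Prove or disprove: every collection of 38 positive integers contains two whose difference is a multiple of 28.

Yes.

Partition the integers by their residue mod 28; there are 28 classes.
With 38 integers and only 28 classes, the pigeonhole principle forces two of them, say a and b, into the same class.
Equal remainders mean a − b ≡ 0 (mod 28), so 28 divides their difference.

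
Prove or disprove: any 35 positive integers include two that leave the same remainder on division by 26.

Yes.

Partition the integers by their residue mod 26; there are 26 classes.
Placing 35 integers into 26 classes, some class receives at least two — say a and b.
That is, a and b leave the same remainder on division by 26, as claimed.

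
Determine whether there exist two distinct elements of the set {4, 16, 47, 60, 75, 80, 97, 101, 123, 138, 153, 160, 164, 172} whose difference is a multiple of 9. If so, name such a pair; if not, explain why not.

16 mod 9 = 7 and 97 mod 9 = 7, so 97 − 16 = 81 = 9·9.

Yes: 16 and 97.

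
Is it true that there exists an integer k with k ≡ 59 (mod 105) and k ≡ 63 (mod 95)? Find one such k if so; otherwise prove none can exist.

There is no such integer.

Reduce both congruences modulo 5, which divides 105 and 95: they say k ≡ 59 (mod 5) and k ≡ 63 (mod 5).
These are incompatible: 59 − 63 = -4 is not divisible by 5.
Hence the system has no solution.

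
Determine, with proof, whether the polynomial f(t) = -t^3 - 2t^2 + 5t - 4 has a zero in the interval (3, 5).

The endpoint values f(3) = -34 and f(5) = -154 are both negative. Claim: f(t) < 0 for every t in (3, 5).
Shift to the endpoint 3: with t = 3 + u (0 < u < 2), one computes f(3 + u) = -u^3 - 11u^2 - 34u - 34.
The nonzero coefficients here are all negative, so for u > 0 every term is negative (or zero), and the constant term -34 is strictly negative.
Therefore f(t) < 0 throughout (3, 5), and f has no zero there.

f has no root in that interval.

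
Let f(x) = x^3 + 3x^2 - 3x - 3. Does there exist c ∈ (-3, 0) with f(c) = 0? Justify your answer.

f(-3) = 6 and f(0) = -3, which have opposite signs.
As a polynomial, f is continuous on every closed interval.
The Intermediate Value Theorem then guarantees some c ∈ (-3, 0) with f(c) = 0.

Yes, such a c exists.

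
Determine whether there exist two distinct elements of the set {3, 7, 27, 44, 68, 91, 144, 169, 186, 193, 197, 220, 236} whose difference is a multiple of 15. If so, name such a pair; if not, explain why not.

Reduce each element modulo 15: 3↦3, 7↦7, 27↦12, 44↦14, 68↦8, 91↦1, 144↦9, 169↦4, 186↦6, 193↦13, 197↦2, 220↦10, 236↦11.
No residue repeats among the 13 elements, so no pair has difference ≡ 0 (mod 15).

No such pair exists.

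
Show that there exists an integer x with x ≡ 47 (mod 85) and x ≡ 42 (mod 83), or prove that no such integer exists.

The moduli 85 and 83 are coprime, so by the Chinese Remainder Theorem a unique solution modulo 7055 exists.
Any solution of the first congruence is x = 47 + 85t; substituting into the second, 85t ≡ 42 − 47 ≡ 78 (mod 83).
85 ≡ 2 (mod 83), so this reads 2t ≡ 78 (mod 83). Since 2·42 = 84 = 1·83 + 1, the inverse of 2 mod 83 is 42.
Multiplying by 42: t ≡ 42·78 = 3276 ≡ 39 (mod 83).
With t = 39: x = 47 + 85·39 = 3362.
Check: 3362 mod 85 = 47, 3362 mod 83 = 42. ✓

x = 3362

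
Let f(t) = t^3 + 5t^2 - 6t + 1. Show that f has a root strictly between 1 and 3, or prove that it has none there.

f(1) = 1 and f(3) = 55, both positive, so a sign-change argument is unavailable; we show f keeps this sign on the whole interval.
Shift to the endpoint 1: with t = 1 + u (0 < u < 2), one computes f(1 + u) = u^3 + 8u^2 + 7u + 1.
The nonzero coefficients here are all positive, so for u > 0 every term is positive (or zero), and the constant term 1 is strictly positive.
Therefore f(t) > 0 throughout (1, 3), and f has no zero there.

f has no root in that interval.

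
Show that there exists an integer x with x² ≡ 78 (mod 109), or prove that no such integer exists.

x = 29

x = 29 works: 29² = 841, and 841 − 78 = 763 = 7·109.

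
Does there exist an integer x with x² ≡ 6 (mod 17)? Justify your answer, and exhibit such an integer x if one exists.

Since (17 − x)² ≡ x² (mod 17), it suffices to square x = 0, 1, …, 8: the residues are 0, 1, 4, 9, 16, 8, 2, 15, 13.
So the quadratic residues mod 17 are {0, 1, 2, 4, 8, 9, 13, 15, 16}, and 6 is not among them.
Therefore x² ≡ 6 (mod 17) has no solution.

No, no such integer exists.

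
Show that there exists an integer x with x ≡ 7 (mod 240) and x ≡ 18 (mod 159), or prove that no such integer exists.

No such integer exists.

Reduce both congruences modulo 3, which divides 240 and 159: they say x ≡ 7 (mod 3) and x ≡ 18 (mod 3).
These are incompatible: 7 − 18 = -11 is not divisible by 3.
Hence the system has no solution.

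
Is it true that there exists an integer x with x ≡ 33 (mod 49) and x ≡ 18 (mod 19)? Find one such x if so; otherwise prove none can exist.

x = 474

gcd(49, 19) = 1, so the Chinese Remainder Theorem guarantees exactly one residue class mod 931 satisfying both.
Write x = 33 + 49t and require 33 + 49t ≡ 18 (mod 19), i.e. 49t ≡ 4 (mod 19).
49 ≡ 11 (mod 19), so this reads 11t ≡ 4 (mod 19). Since 11·7 = 77 = 4·19 + 1, the inverse of 11 mod 19 is 7.
Multiplying by 7: t ≡ 7·4 = 28 ≡ 9 (mod 19).
Taking t = 9 gives x = 33 + 49·9 = 474.
Verify: 474 = 9·49 + 33 and 474 = 24·19 + 18. ✓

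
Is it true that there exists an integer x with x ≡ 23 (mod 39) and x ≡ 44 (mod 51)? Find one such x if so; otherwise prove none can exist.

x = 452

The moduli are not coprime: gcd(39, 51) = 3. Compatibility requires 3 ∣ (44 − 23) = 21, which holds, so solutions exist.
Put x = 23 + 39t, so we need 39t ≡ 21 (mod 51), equivalently (divide by 3) 13t ≡ 7 (mod 17).
Since 13·4 = 52 = 3·17 + 1, the inverse of 13 mod 17 is 4.
Therefore t ≡ 4·7 = 28 ≡ 11 (mod 17).
Then x = 23 + 39·11 = 452.
Verify: 452 = 11·39 + 23 and 452 = 8·51 + 44. ✓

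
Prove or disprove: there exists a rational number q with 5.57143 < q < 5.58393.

Multiplying by 12: 12·5.57143 = 66.85716 and 12·5.58393 = 67.00716, so the integer 67 lies strictly between them.
So q = 67/12 works: it is a ratio of integers, and dividing 12·5.57143 < 67 < 12·5.58393 through by 12 gives 5.57143 < 67/12 < 5.58393.

q = 67/12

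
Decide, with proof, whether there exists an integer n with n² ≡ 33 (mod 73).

Apply Euler's criterion with the prime 73: 33 is a quadratic residue iff 33^36 ≡ 1 (mod 73), and a non-residue iff it is ≡ −1.
Squaring successively (mod 73): 33^2 = 1089 ≡ 67; 33^4 ≡ 67² = 4489 ≡ 36; 33^8 ≡ 36² = 1296 ≡ 55; 33^16 ≡ 55² = 3025 ≡ 32; 33^32 ≡ 32² = 1024 ≡ 2.
Since 36 = 32 + 4, 33^36 ≡ 2 · 36; multiplying out mod 73: 2·36 = 72 ≡ 72. Thus 33^36 ≡ 72 ≡ −1 (mod 73).
By Euler's criterion 33 is a quadratic non-residue mod 73: no n satisfies n² ≡ 33 (mod 73).

No such integer exists.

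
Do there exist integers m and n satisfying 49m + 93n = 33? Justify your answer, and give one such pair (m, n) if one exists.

m = 69, n = -36

49 and 93 are coprime, so 49m + 93n ranges over all of ℤ.
Dividing repeatedly: 93 = 1·49 + 44, 49 = 1·44 + 5, 44 = 8·5 + 4, 5 = 1·4 + 1, 4 = 4·1 + 0.
Working back up the chain: 1 = 5 − 1·4 = 5 − (44 − 8·5) = −44 + 9·5 = −44 + 9·(49 − 1·44) = 9·49 − 10·44 = 9·49 − 10·(93 − 1·49) = −10·93 + 19·49. So 49·19 + 93·(-10) = 1.
Scaling by 33 gives the particular solution (m, n) = (627, -330).
Shifting by a multiple of (93, −49) keeps it a solution: m = 627 − 6·93 = 69, n = -330 + 6·49 = -36.
Indeed 49·69 + 93·(-36) = 3381 − 3348 = 33.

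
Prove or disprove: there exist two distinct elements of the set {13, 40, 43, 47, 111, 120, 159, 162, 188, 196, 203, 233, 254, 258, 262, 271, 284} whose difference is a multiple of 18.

No, no such pair exists.

Residues mod 18: 13↦13, 40↦4, 43↦7, 47↦11, 111↦3, 120↦12, 159↦15, 162↦0, 188↦8, 196↦16, 203↦5, 233↦17, 254↦2, 258↦6, 262↦10, 271↦1, 284↦14.
All 17 residues are distinct, so no two elements differ by a multiple of 18.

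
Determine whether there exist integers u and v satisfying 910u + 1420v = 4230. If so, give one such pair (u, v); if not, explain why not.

u = 117, v = -72

Every value of 910u + 1420v is a multiple of gcd(910, 1420) = 10; since 10 ∣ 4230, solutions exist.
Dividing through by 10 reduces the equation to 91u + 142v = 423.
Run the Euclidean algorithm on 142 and 91: 142 = 1·91 + 51, 91 = 1·51 + 40, 51 = 1·40 + 11, 40 = 3·11 + 7, 11 = 1·7 + 4, 7 = 1·4 + 3, 4 = 1·3 + 1, 3 = 3·1 + 0.
Working back up the chain: 1 = 4 − 1·3 = 4 − (7 − 1·4) = −7 + 2·4 = −7 + 2·(11 − 1·7) = 2·11 − 3·7 = 2·11 − 3·(40 − 3·11) = −3·40 + 11·11 = −3·40 + 11·(51 − 1·40) = 11·51 − 14·40 = 11·51 − 14·(91 − 1·51) = −14·91 + 25·51 = −14·91 + 25·(142 − 1·91) = 25·142 − 39·91. So 91·(-39) + 142·25 = 1.
Scaling by 423 gives the particular solution (u, v) = (-16497, 10575).
Shifting by a multiple of (142, −91) keeps it a solution: u = -16497 + 117·142 = 117, v = 10575 − 117·91 = -72.
Indeed 910·117 + 1420·(-72) = 106470 − 102240 = 4230.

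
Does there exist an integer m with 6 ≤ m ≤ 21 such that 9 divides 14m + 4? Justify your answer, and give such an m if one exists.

Scanning upward from m = 6 gives 88, 102, 116, 130, none divisible by 9. Try m = 10: 14·10 + 4 = 144 = 16·9, which is divisible by 9.

m = 10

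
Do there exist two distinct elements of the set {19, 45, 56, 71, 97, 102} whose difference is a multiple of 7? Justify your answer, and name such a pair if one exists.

Reduce each element modulo 7: 19↦5, 45↦3, 56↦0, 71↦1, 97↦6, 102↦4.
All 6 residues are distinct, so no two elements differ by a multiple of 7.

No, no such pair exists.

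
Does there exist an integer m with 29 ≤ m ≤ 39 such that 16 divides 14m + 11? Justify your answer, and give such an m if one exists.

There is no such integer m in that range.

For m = 29, 30, …, 39 the values of 14m + 11 modulo 16 are 1, 15, 13, 11, 9, 7, 5, 3, 1, 15, 13 respectively.
None is 0, so 16 never divides 14m + 11 on this range.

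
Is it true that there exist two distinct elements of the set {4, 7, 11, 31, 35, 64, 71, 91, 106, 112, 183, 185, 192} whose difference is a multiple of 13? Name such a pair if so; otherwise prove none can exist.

There is no such pair.

Two integers differ by a multiple of 13 exactly when they have the same residue mod 13. The residues are 4↦4, 7↦7, 11↦11, 31↦5, 35↦9, 64↦12, 71↦6, 91↦0, 106↦2, 112↦8, 183↦1, 185↦3, 192↦10.
All 13 residues are distinct, so no two elements differ by a multiple of 13.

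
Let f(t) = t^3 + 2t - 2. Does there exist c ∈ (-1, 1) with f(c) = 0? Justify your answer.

f(-1) = -5 and f(1) = 1, which have opposite signs.
f is continuous everywhere (it is a polynomial), in particular on [-1, 1].
So by the Intermediate Value Theorem there is a c strictly between -1 and 1 with f(c) = 0.

Yes, f has a root in the interval.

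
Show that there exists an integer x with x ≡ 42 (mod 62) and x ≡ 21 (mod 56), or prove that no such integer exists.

No, no such integer exists.

Both moduli are multiples of 2 = gcd(62, 56), so any solution would satisfy x ≡ 42 and x ≡ 21 modulo 2 simultaneously.
However 42 ≡ 0 and 21 ≡ 1 (mod 2), and 0 ≠ 1.
Therefore no such x exists.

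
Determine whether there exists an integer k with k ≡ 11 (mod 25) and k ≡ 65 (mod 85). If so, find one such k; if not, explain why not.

Both moduli are multiples of 5 = gcd(25, 85), so any solution would satisfy k ≡ 11 and k ≡ 65 modulo 5 simultaneously.
These are incompatible: 11 − 65 = -54 is not divisible by 5.
Hence the system has no solution.

No, no such integer exists.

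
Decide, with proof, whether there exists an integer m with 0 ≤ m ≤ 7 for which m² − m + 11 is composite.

The values for m = 0, 1, …, 7 are 11, 11, 13, 17, 23, 31, 41, 53, and each of these is prime.
So no value in the range makes the expression composite.

There is no such integer m in that range.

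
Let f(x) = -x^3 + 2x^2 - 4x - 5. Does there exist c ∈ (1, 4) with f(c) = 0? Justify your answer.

No such root exists.

f(1) = -8 and f(4) = -53, both negative.
The derivative f'(x) = -3x^2 + 4x - 4 is a quadratic with discriminant 4² − 4·(-3)·(-4) = -32 < 0; it never vanishes, so it is always negative (sign of the leading coefficient).
Hence f is strictly decreasing on ℝ, and in particular on [1, 4]. A strictly monotone function with same-sign endpoint values stays negative on the whole interval, so f has no zero in (1, 4).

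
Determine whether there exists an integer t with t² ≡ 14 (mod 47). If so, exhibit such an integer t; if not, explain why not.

t = 22

t = 22 works: 22² = 484, and 484 − 14 = 470 = 10·47.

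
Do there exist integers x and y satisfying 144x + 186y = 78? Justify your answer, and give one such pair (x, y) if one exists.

Every value of 144x + 186y is a multiple of gcd(144, 186) = 6; since 6 ∣ 78, solutions exist.
Dividing through by 6 reduces the equation to 24x + 31y = 13.
Euclidean algorithm: 31 = 1·24 + 7, 24 = 3·7 + 3, 7 = 2·3 + 1, 3 = 3·1 + 0.
Back-substituting, 1 = 7 − 2·3 = 7 − 2·(24 − 3·7) = −2·24 + 7·7 = −2·24 + 7·(31 − 1·24) = 7·31 − 9·24; that is, 24·(-9) + 31·7 = 1.
Times 13: 24·(-117) + 31·91 = 13, so (-117, 91) solves it.
Shifting by a multiple of (31, −24) keeps it a solution: x = -117 + 4·31 = 7, y = 91 − 4·24 = -5.
Indeed 144·7 + 186·(-5) = 1008 − 930 = 78.

x = 7, y = -5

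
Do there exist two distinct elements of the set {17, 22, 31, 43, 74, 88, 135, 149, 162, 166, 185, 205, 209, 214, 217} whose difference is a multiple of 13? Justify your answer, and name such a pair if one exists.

The pair (17, 43) works.

Reduce each element mod 13: 17↦4, 22↦9, 31↦5, 43↦4, 74↦9, 88↦10, 135↦5, 149↦6, 162↦6, 166↦10, 185↦3, 205↦10, 209↦1, 214↦6, 217↦9. The residue 4 repeats (at 17 and 43), and 43 − 17 = 26 = 2·13.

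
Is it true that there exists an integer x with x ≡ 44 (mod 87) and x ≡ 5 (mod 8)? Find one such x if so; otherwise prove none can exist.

x = 653

The moduli 87 and 8 are coprime, so by the Chinese Remainder Theorem a unique solution modulo 696 exists.
Write x = 44 + 87t and require 44 + 87t ≡ 5 (mod 8), i.e. 87t ≡ 1 (mod 8).
87 ≡ 7 (mod 8), so this reads 7t ≡ 1 (mod 8). Note 7·7 = 49 ≡ 1 (mod 8) (as 49 − 1 = 6·8), so 7⁻¹ ≡ 7.
Therefore t ≡ 7·1 = 7 (mod 8).
Taking t = 7 gives x = 44 + 87·7 = 653.
Indeed 653 ≡ 44 (mod 87) and 653 ≡ 5 (mod 8).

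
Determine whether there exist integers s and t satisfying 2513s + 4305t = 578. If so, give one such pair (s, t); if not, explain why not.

Any value of 2513s + 4305t is a multiple of gcd(2513, 4305) = 7.
However 578 leaves remainder 4 on division by 7.
So the equation is unsolvable over ℤ.

No such integers exist.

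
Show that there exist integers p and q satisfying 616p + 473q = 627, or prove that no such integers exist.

Since gcd(616, 473) = 11 and 627 = 11·57, Bézout's identity guarantees a solution.
Dividing through by 11 reduces the equation to 56p + 43q = 57.
Dividing repeatedly: 56 = 1·43 + 13, 43 = 3·13 + 4, 13 = 3·4 + 1, 4 = 4·1 + 0.
Working back up the chain: 1 = 13 − 3·4 = 13 − 3·(43 − 3·13) = −3·43 + 10·13 = −3·43 + 10·(56 − 1·43) = 10·56 − 13·43. So 56·10 + 43·(-13) = 1.
Times 57: 56·570 + 43·(-741) = 57, so (570, -741) solves it.
Shifting by a multiple of (43, −56) keeps it a solution: p = 570 − 13·43 = 11, q = -741 + 13·56 = -13.
Check: 616·11 + 473·(-13) = 6776 − 6149 = 627. ✓

p = 11, q = -13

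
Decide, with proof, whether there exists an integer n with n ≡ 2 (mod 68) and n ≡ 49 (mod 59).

n = 2586

gcd(68, 59) = 1, so the Chinese Remainder Theorem guarantees exactly one residue class mod 4012 satisfying both.
Any solution of the first congruence is n = 2 + 68t; substituting into the second, 68t ≡ 49 − 2 ≡ 47 (mod 59).
68 ≡ 9 (mod 59), so this reads 9t ≡ 47 (mod 59). Since 9·46 = 414 = 7·59 + 1, the inverse of 9 mod 59 is 46.
Therefore t ≡ 46·47 = 2162 ≡ 38 (mod 59).
With t = 38: n = 2 + 68·38 = 2586.
Check: 2586 mod 68 = 2, 2586 mod 59 = 49. ✓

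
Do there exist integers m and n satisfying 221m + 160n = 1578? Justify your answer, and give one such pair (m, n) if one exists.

m = 18, n = -15

221 and 160 are coprime, so 221m + 160n ranges over all of ℤ.
Euclidean algorithm: 221 = 1·160 + 61, 160 = 2·61 + 38, 61 = 1·38 + 23, 38 = 1·23 + 15, 23 = 1·15 + 8, 15 = 1·8 + 7, 8 = 1·7 + 1, 7 = 7·1 + 0.
Working back up the chain: 1 = 8 − 1·7 = 8 − (15 − 1·8) = −15 + 2·8 = −15 + 2·(23 − 1·15) = 2·23 − 3·15 = 2·23 − 3·(38 − 1·23) = −3·38 + 5·23 = −3·38 + 5·(61 − 1·38) = 5·61 − 8·38 = 5·61 − 8·(160 − 2·61) = −8·160 + 21·61 = −8·160 + 21·(221 − 1·160) = 21·221 − 29·160. So 221·21 + 160·(-29) = 1.
Scaling by 1578 gives the particular solution (m, n) = (33138, -45762).
The general solution is m = 33138 + 160k, n = -45762 − 221k; taking k = -207 gives the smaller pair m = 18, n = -15.
Indeed 221·18 + 160·(-15) = 3978 − 2400 = 1578.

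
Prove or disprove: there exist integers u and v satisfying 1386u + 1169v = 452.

Both 1386 and 1169 are divisible by gcd(1386, 1169) = 7, hence so is any combination 1386u + 1169v.
But 452 = 7·64 + 4, so 7 ∤ 452.
Therefore 1386u + 1169v = 452 has no solution in integers.

No such integers exist.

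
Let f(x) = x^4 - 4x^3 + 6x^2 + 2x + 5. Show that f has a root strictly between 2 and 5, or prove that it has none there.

The endpoint values f(2) = 17 and f(5) = 290 are both positive. Claim: f(x) > 0 for every x in (2, 5).
Substitute x = 2 + u, where 0 < u < 3 on the interval. Expanding, f(2 + u) = u^4 + 4u^3 + 6u^2 + 10u + 17.
The nonzero coefficients here are all positive, so for u > 0 every term is positive (or zero), and the constant term 17 is strictly positive.
Therefore f(x) > 0 throughout (2, 5), and f has no zero there.

No.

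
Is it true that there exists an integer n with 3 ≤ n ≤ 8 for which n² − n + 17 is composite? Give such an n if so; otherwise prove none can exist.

The values for n = 3, 4, …, 8 are 23, 29, 37, 47, 59, 73, and each of these is prime.
So no value in the range makes the expression composite.

No, no such integer n in that range exists.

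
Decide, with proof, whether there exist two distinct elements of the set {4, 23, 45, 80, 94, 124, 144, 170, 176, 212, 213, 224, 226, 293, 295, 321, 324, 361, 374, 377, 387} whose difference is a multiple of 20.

The pair (4, 124) works.

4 mod 20 = 4 and 124 mod 20 = 4, so 124 − 4 = 120 = 6·20.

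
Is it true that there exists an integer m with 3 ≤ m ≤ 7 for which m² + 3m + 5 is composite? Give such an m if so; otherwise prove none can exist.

At m = 4: 4² + 3·4 + 5 = 33 = 3·11, which is composite.

m = 4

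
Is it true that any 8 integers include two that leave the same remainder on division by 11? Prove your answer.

Take the 8 consecutive integers 18, 19, …, 25: their residues mod 11 are all distinct because 8 ≤ 11.
So no two of them leave the same remainder on division by 11; the claim fails for this set.

No, the set {18, 19, 20, 21, 22, 23, 24, 25} is a counterexample.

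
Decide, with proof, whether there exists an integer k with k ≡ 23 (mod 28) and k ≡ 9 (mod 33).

gcd(28, 33) = 1, so the Chinese Remainder Theorem guarantees exactly one residue class mod 924 satisfying both.
Write k = 23 + 28t and require 23 + 28t ≡ 9 (mod 33), i.e. 28t ≡ 19 (mod 33).
Invert 28 mod 33 by the Euclidean algorithm: 33 = 1·28 + 5, 28 = 5·5 + 3, 5 = 1·3 + 2, 3 = 1·2 + 1, 2 = 2·1 + 0; back-substituting, 1 = 3 − 1·2 = 3 − (5 − 1·3) = −5 + 2·3 = −5 + 2·(28 − 5·5) = 2·28 − 11·5 = 2·28 − 11·(33 − 1·28) = −11·33 + 13·28. Hence 28·13 ≡ 1, so 28⁻¹ ≡ 13 (mod 33).
Therefore t ≡ 13·19 = 247 ≡ 16 (mod 33).
Taking t = 16 gives k = 23 + 28·16 = 471.
Indeed 471 ≡ 23 (mod 28) and 471 ≡ 9 (mod 33).

k = 471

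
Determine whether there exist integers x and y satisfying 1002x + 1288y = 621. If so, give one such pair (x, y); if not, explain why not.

Both 1002 and 1288 are divisible by gcd(1002, 1288) = 2, hence so is any combination 1002x + 1288y.
But 621 is not a multiple of 2 (it leaves remainder 1).
Hence no integers x, y satisfy the equation.

No, no such integers exist.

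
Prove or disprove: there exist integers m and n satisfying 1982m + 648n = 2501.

No, no such integers exist.

Any value of 1982m + 648n is a multiple of gcd(1982, 648) = 2.
However 2501 leaves remainder 1 on division by 2.
Therefore 1982m + 648n = 2501 has no solution in integers.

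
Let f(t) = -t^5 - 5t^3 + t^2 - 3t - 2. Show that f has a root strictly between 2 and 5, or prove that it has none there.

The endpoint values f(2) = -76 and f(5) = -3742 are both negative. Claim: f(t) < 0 for every t in (2, 5).
Substitute t = 2 + u, where 0 < u < 3 on the interval. Expanding, f(2 + u) = -u^5 - 10u^4 - 45u^3 - 109u^2 - 139u - 76.
All 6 nonzero coefficients of this polynomial in u are negative; hence for u > 0 the value is a sum of negative terms (the constant -76 among them).
So f is strictly negative on (2, 5); no root exists in the interval.

No such root exists.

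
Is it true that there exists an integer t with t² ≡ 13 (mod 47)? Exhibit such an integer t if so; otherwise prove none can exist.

Apply Euler's criterion with the prime 47: 13 is a quadratic residue iff 13^23 ≡ 1 (mod 47), and a non-residue iff it is ≡ −1.
Repeated squaring mod 47: 13^2 = 169 ≡ 28; 13^4 ≡ 28² = 784 ≡ 32; 13^8 ≡ 32² = 1024 ≡ 37; 13^16 ≡ 37² = 1369 ≡ 6.
Since 23 = 16 + 4 + 2 + 1, 13^23 ≡ 6 · 32 · 28 · 13; multiplying out mod 47: 6·32 = 192 ≡ 4, then 4·28 = 112 ≡ 18, then 18·13 = 234 ≡ 46. Thus 13^23 ≡ 46 ≡ −1 (mod 47).
The value −1 means 13 is a non-residue modulo 47, so t² ≡ 13 (mod 47) is impossible.

There is no such integer.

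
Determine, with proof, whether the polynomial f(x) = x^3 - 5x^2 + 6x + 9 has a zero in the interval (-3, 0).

Yes, f has a root in the interval.

f(-3) = -81 and f(0) = 9, which have opposite signs.
f is continuous everywhere (it is a polynomial), in particular on [-3, 0].
By the Intermediate Value Theorem, f takes the value 0 somewhere in the open interval.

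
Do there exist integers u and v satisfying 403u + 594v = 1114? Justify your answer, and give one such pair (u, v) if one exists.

Since gcd(403, 594) = 1, every integer is an integer combination of 403 and 594.
Run the Euclidean algorithm on 594 and 403: 594 = 1·403 + 191, 403 = 2·191 + 21, 191 = 9·21 + 2, 21 = 10·2 + 1, 2 = 2·1 + 0.
Working back up the chain: 1 = 21 − 10·2 = 21 − 10·(191 − 9·21) = −10·191 + 91·21 = −10·191 + 91·(403 − 2·191) = 91·403 − 192·191 = 91·403 − 192·(594 − 1·403) = −192·594 + 283·403. So 403·283 + 594·(-192) = 1.
Multiplying through by 1114: u = 283·1114 = 315262, v = (-192)·1114 = -213888 is a solution.
The general solution is u = 315262 + 594k, v = -213888 − 403k; taking k = -530 gives the smaller pair u = 442, v = -298.
Check: 403·442 + 594·(-298) = 178126 − 177012 = 1114. ✓

u = 442, v = -298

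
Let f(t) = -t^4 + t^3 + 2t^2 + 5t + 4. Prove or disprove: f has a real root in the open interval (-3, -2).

No.

f(-3) = -101 and f(-2) = -22, both negative, so a sign-change argument is unavailable; we show f keeps this sign on the whole interval.
Shift to the endpoint -2: with t = -2 − u (0 < u < 1), one computes f(-2 − u) = -u^4 - 9u^3 - 28u^2 - 41u - 22.
All 5 nonzero coefficients of this polynomial in u are negative; hence for u > 0 the value is a sum of negative terms (the constant -22 among them).
Therefore f(t) < 0 throughout (-3, -2), and f has no zero there.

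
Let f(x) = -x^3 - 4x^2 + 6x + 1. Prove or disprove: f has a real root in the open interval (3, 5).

The endpoint values f(3) = -44 and f(5) = -194 are both negative. Claim: f(x) < 0 for every x in (3, 5).
Shift to the endpoint 3: with x = 3 + u (0 < u < 2), one computes f(3 + u) = -u^3 - 13u^2 - 45u - 44.
All 4 nonzero coefficients of this polynomial in u are negative; hence for u > 0 the value is a sum of negative terms (the constant -44 among them).
Therefore f(x) < 0 throughout (3, 5), and f has no zero there.

f has no root in that interval.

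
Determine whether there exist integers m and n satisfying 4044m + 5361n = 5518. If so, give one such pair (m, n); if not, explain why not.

Both 4044 and 5361 are divisible by gcd(4044, 5361) = 3, hence so is any combination 4044m + 5361n.
However 5518 leaves remainder 1 on division by 3.
Therefore 4044m + 5361n = 5518 has no solution in integers.

No, no such integers exist.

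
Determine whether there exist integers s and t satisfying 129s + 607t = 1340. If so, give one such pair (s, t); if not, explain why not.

s = 368, t = -76

129 and 607 are coprime, so 129s + 607t ranges over all of ℤ.
Run the Euclidean algorithm on 607 and 129: 607 = 4·129 + 91, 129 = 1·91 + 38, 91 = 2·38 + 15, 38 = 2·15 + 8, 15 = 1·8 + 7, 8 = 1·7 + 1, 7 = 7·1 + 0.
Working back up the chain: 1 = 8 − 1·7 = 8 − (15 − 1·8) = −15 + 2·8 = −15 + 2·(38 − 2·15) = 2·38 − 5·15 = 2·38 − 5·(91 − 2·38) = −5·91 + 12·38 = −5·91 + 12·(129 − 1·91) = 12·129 − 17·91 = 12·129 − 17·(607 − 4·129) = −17·607 + 80·129. So 129·80 + 607·(-17) = 1.
Multiplying through by 1340: s = 80·1340 = 107200, t = (-17)·1340 = -22780 is a solution.
The general solution is s = 107200 + 607k, t = -22780 − 129k; taking k = -176 gives the smaller pair s = 368, t = -76.
Check: 129·368 + 607·(-76) = 47472 − 46132 = 1340. ✓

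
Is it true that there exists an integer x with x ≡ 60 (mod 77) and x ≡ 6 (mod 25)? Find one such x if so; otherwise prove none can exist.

Since 77 and 25 share no common factor, CRT says the pair of congruences has a solution (unique mod 1925).
Write x = 60 + 77t and require 60 + 77t ≡ 6 (mod 25), i.e. 77t ≡ 21 (mod 25).
77 ≡ 2 (mod 25), so this reads 2t ≡ 21 (mod 25). Invert 2 mod 25 by the Euclidean algorithm: 25 = 12·2 + 1, 2 = 2·1 + 0; back-substituting, 1 = 25 − 12·2. Hence 2·(-12) ≡ 1, so 2⁻¹ ≡ -12 ≡ 13 (mod 25).
Therefore t ≡ 13·21 = 273 ≡ 23 (mod 25).
With t = 23: x = 60 + 77·23 = 1831.
Check: 1831 mod 77 = 60, 1831 mod 25 = 6. ✓

x = 1831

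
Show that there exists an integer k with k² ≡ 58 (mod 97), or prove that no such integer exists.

Apply Euler's criterion with the prime 97: 58 is a quadratic residue iff 58^48 ≡ 1 (mod 97), and a non-residue iff it is ≡ −1.
Repeated squaring mod 97: 58^2 = 3364 ≡ 66; 58^4 ≡ 66² = 4356 ≡ 88; 58^8 ≡ 88² = 7744 ≡ 81; 58^16 ≡ 81² = 6561 ≡ 62; 58^32 ≡ 62² = 3844 ≡ 61.
Since 48 = 32 + 16, 58^48 ≡ 61 · 62; multiplying out mod 97: 61·62 = 3782 ≡ 96. Thus 58^48 ≡ 96 ≡ −1 (mod 97).
By Euler's criterion 58 is a quadratic non-residue mod 97: no k satisfies k² ≡ 58 (mod 97).

No such integer exists.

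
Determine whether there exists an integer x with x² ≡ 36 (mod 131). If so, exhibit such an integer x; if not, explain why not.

x = 125

Take x = 125. Then 125² = 15625 = 119·131 + 36, so 125² ≡ 36 (mod 131).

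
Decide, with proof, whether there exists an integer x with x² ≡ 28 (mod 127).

127 is prime, so by Euler's criterion 28 is a square mod 127 iff 28^((127−1)/2) = 28^63 ≡ 1 (mod 127).
Repeated squaring mod 127: 28^2 = 784 ≡ 22; 28^4 ≡ 22² = 484 ≡ 103; 28^8 ≡ 103² = 10609 ≡ 68; 28^16 ≡ 68² = 4624 ≡ 52; 28^32 ≡ 52² = 2704 ≡ 37.
Since 63 = 32 + 16 + 8 + 4 + 2 + 1, 28^63 ≡ 37 · 52 · 68 · 103 · 22 · 28; multiplying out mod 127: 37·52 = 1924 ≡ 19, then 19·68 = 1292 ≡ 22, then 22·103 = 2266 ≡ 107, then 107·22 = 2354 ≡ 68, then 68·28 = 1904 ≡ 126. Thus 28^63 ≡ 126 ≡ −1 (mod 127).
The value −1 means 28 is a non-residue modulo 127, so x² ≡ 28 (mod 127) is impossible.

No such integer exists.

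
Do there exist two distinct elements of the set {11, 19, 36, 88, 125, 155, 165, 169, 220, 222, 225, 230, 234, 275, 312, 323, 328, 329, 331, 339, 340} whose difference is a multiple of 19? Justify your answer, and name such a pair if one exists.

Yes: 11 and 125.

11 mod 19 = 11 and 125 mod 19 = 11, so 125 − 11 = 114 = 6·19.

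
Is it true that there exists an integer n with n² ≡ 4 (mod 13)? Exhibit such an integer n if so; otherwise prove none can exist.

n = 2

Take n = 2. Then 2² = 4, and since 0 ≤ 4 < 13 this is already reduced: 2² ≡ 4 (mod 13).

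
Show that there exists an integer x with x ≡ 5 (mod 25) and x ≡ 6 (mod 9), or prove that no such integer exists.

x = 105

Since 25 and 9 share no common factor, CRT says the pair of congruences has a solution (unique mod 225).
Any solution of the first congruence is x = 5 + 25t; substituting into the second, 25t ≡ 6 − 5 ≡ 1 (mod 9).
25 ≡ 7 (mod 9), so this reads 7t ≡ 1 (mod 9). To invert 7 modulo 9: 9 = 1·7 + 2, 7 = 3·2 + 1, 2 = 2·1 + 0, and unwinding, 1 = 7 − 3·2 = 7 − 3·(9 − 1·7) = −3·9 + 4·7. Thus 7⁻¹ ≡ 4 (mod 9).
Multiplying by 4: t ≡ 4·1 = 4 (mod 9).
With t = 4: x = 5 + 25·4 = 105.
Check: 105 mod 25 = 5, 105 mod 9 = 6. ✓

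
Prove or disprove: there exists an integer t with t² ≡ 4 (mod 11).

Take t = 9. Then 9² = 81 = 7·11 + 4, so 9² ≡ 4 (mod 11).

t = 9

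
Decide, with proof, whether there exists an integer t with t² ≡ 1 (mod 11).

t = 1

Take t = 1. Then 1² = 1, and since 0 ≤ 1 < 11 this is already reduced: 1² ≡ 1 (mod 11).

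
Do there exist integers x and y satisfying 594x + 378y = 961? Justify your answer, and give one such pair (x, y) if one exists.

gcd(594, 378) = 54, so every integer of the form 594x + 378y is a multiple of 54.
But 961 = 54·17 + 43, so 54 ∤ 961.
Therefore 594x + 378y = 961 has no solution in integers.

No such integers exist.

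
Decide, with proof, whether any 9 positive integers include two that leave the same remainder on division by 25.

No; for instance {2, 3, 4, 5, 6, 7, 8, 9, 10} is a counterexample.

Try 9 consecutive integers, 2, 3, …, 10. Their remainders mod 25 are 2, 3, 4, 5, 6, 7, 8, 9, 10 — pairwise different, as any 9 ≤ 25 consecutive integers have distinct residues.
So no two of them leave the same remainder on division by 25; the claim fails for this set.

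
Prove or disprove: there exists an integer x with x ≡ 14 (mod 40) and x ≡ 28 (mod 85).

No such integer exists.

gcd(40, 85) = 5. If x ≡ 14 (mod 40) and x ≡ 28 (mod 85), then x ≡ 14 (mod 5) and x ≡ 28 (mod 5).
However 14 ≡ 4 and 28 ≡ 3 (mod 5), and 4 ≠ 3.
Hence the system has no solution.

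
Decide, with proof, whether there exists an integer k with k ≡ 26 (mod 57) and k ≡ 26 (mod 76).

k = 26

The moduli are not coprime: gcd(57, 76) = 19. Compatibility requires 19 ∣ (26 − 26) = 0, which holds, so solutions exist.
In fact k = 26 itself already satisfies 26 mod 76 = 26.
Check: 26 mod 57 = 26, 26 mod 76 = 26. ✓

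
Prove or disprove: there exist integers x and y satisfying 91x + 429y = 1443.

x = 30, y = -3

Every value of 91x + 429y is a multiple of gcd(91, 429) = 13; since 13 ∣ 1443, solutions exist.
Dividing through by 13 reduces the equation to 7x + 33y = 111.
Run the Euclidean algorithm on 33 and 7: 33 = 4·7 + 5, 7 = 1·5 + 2, 5 = 2·2 + 1, 2 = 2·1 + 0.
Unwinding: 1 = 5 − 2·2 = 5 − 2·(7 − 1·5) = −2·7 + 3·5 = −2·7 + 3·(33 − 4·7) = 3·33 − 14·7, i.e. 7·(-14) + 33·3 = 1.
Multiplying through by 111: x = (-14)·111 = -1554, y = 3·111 = 333 is a solution.
Adding 48·33 to x and subtracting 48·7 from y gives the tidier solution (30, -3).
Indeed 91·30 + 429·(-3) = 2730 − 1287 = 1443.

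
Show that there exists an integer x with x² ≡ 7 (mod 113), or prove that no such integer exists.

Take x = 81. Then 81² = 6561 = 58·113 + 7, so 81² ≡ 7 (mod 113).

x = 81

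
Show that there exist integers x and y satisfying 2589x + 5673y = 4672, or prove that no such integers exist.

gcd(2589, 5673) = 3, so every integer of the form 2589x + 5673y is a multiple of 3.
However 4672 leaves remainder 1 on division by 3.
Therefore 2589x + 5673y = 4672 has no solution in integers.

No such integers exist.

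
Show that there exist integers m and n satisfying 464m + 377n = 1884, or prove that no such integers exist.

gcd(464, 377) = 29, so every integer of the form 464m + 377n is a multiple of 29.
However 1884 leaves remainder 28 on division by 29.
Hence no integers m, n satisfy the equation.

No, no such integers exist.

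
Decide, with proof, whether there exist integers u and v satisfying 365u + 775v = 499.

There are no such integers.

Any value of 365u + 775v is a multiple of gcd(365, 775) = 5.
But 499 is not a multiple of 5 (it leaves remainder 4).
So the equation is unsolvable over ℤ.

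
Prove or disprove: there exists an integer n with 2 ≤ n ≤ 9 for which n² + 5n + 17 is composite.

At n = 9: 9² + 5·9 + 17 = 143 = 11·13, which is composite.

n = 9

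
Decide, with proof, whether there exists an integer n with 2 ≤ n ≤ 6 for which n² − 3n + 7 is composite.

At n = 6: 6² − 3·6 + 7 = 25 = 5·5, which is composite.

n = 6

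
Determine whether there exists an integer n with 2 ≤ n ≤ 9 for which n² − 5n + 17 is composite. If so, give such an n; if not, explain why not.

No such integer n in that range exists.

The values for n = 2, 3, …, 9 are 11, 11, 13, 17, 23, 31, 41, 53, and each of these is prime.
So no value in the range makes the expression composite.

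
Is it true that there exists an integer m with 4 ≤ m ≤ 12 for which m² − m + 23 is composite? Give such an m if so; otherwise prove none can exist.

At m = 7: 7² − 7 + 23 = 65 = 5·13, which is composite.

m = 7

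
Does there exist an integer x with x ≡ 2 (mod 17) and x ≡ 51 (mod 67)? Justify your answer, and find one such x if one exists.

x = 1056

Since 17 and 67 share no common factor, CRT says the pair of congruences has a solution (unique mod 1139).
Any solution of the first congruence is x = 2 + 17t; substituting into the second, 17t ≡ 51 − 2 ≡ 49 (mod 67).
To invert 17 modulo 67: 67 = 3·17 + 16, 17 = 1·16 + 1, 16 = 16·1 + 0, and unwinding, 1 = 17 − 1·16 = 17 − (67 − 3·17) = −67 + 4·17. Thus 17⁻¹ ≡ 4 (mod 67).
Multiplying by 4: t ≡ 4·49 = 196 ≡ 62 (mod 67).
With t = 62: x = 2 + 17·62 = 1056.
Check: 1056 mod 17 = 2, 1056 mod 67 = 51. ✓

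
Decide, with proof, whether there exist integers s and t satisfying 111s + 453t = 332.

Any value of 111s + 453t is a multiple of gcd(111, 453) = 3.
But 332 is not a multiple of 3 (it leaves remainder 2).
So the equation is unsolvable over ℤ.

No such integers exist.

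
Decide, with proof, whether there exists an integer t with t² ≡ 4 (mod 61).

Take t = 2. Then 2² = 4, and since 0 ≤ 4 < 61 this is already reduced: 2² ≡ 4 (mod 61).

t = 2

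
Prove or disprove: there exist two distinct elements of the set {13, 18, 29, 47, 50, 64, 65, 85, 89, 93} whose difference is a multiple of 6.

Reduce each element mod 6: 13↦1, 18↦0, 29↦5, 47↦5, 50↦2, 64↦4, 65↦5, 85↦1, 89↦5, 93↦3. The residue 1 repeats (at 13 and 85), and 85 − 13 = 72 = 12·6.

Yes: 13 and 85.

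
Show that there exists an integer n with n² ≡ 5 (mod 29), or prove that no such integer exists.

n = 18 works: 18² = 324, and 324 − 5 = 319 = 11·29.

n = 18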